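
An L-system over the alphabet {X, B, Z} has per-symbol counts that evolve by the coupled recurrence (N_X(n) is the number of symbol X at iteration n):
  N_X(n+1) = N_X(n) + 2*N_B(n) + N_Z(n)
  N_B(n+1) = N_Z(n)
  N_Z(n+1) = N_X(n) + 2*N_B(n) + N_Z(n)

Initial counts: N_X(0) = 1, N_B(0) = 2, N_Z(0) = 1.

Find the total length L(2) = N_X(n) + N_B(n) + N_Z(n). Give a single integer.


Step 0: N_X=1, N_B=2, N_Z=1, L=4
Step 1: N_X=6, N_B=1, N_Z=6, L=13
Step 2: N_X=14, N_B=6, N_Z=14, L=34

Answer: 34


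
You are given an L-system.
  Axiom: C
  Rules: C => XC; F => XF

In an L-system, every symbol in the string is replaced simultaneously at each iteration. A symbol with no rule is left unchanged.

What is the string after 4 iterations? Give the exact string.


Answer: XXXXC

Derivation:
Step 0: C
Step 1: XC
Step 2: XXC
Step 3: XXXC
Step 4: XXXXC


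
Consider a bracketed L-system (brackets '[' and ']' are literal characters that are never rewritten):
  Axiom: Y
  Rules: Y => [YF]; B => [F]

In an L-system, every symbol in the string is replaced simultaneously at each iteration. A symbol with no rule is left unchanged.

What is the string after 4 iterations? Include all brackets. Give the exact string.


Answer: [[[[YF]F]F]F]

Derivation:
Step 0: Y
Step 1: [YF]
Step 2: [[YF]F]
Step 3: [[[YF]F]F]
Step 4: [[[[YF]F]F]F]


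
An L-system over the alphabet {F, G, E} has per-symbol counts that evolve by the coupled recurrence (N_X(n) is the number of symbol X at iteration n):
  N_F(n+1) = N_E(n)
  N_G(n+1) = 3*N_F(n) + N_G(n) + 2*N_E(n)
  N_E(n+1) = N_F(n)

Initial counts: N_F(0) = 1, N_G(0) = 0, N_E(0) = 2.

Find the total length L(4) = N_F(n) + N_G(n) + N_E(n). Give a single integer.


Step 0: N_F=1, N_G=0, N_E=2, L=3
Step 1: N_F=2, N_G=7, N_E=1, L=10
Step 2: N_F=1, N_G=15, N_E=2, L=18
Step 3: N_F=2, N_G=22, N_E=1, L=25
Step 4: N_F=1, N_G=30, N_E=2, L=33

Answer: 33


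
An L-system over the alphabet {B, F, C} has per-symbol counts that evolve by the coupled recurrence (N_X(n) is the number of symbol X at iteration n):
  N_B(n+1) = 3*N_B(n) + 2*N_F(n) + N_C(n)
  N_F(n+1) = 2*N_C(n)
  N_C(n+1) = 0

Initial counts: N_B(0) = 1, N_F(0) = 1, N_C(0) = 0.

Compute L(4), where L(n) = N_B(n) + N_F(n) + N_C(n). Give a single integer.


Answer: 135

Derivation:
Step 0: N_B=1, N_F=1, N_C=0, L=2
Step 1: N_B=5, N_F=0, N_C=0, L=5
Step 2: N_B=15, N_F=0, N_C=0, L=15
Step 3: N_B=45, N_F=0, N_C=0, L=45
Step 4: N_B=135, N_F=0, N_C=0, L=135


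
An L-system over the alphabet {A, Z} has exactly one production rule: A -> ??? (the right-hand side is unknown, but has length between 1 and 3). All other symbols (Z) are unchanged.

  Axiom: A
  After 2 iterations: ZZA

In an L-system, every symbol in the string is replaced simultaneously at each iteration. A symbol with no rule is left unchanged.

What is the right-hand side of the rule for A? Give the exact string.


Answer: ZA

Derivation:
Trying A -> ZA:
  Step 0: A
  Step 1: ZA
  Step 2: ZZA
Matches the given result.


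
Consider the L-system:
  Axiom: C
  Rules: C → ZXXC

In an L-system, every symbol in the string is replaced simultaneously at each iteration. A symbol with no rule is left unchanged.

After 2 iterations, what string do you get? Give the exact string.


Step 0: C
Step 1: ZXXC
Step 2: ZXXZXXC

Answer: ZXXZXXC


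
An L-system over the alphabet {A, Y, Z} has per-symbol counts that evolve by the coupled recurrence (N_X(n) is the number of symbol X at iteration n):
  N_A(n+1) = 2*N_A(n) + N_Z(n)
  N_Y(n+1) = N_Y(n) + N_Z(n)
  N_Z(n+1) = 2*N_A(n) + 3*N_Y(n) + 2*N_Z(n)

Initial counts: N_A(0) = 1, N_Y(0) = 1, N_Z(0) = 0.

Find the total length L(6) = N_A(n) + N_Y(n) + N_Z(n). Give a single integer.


Answer: 8192

Derivation:
Step 0: N_A=1, N_Y=1, N_Z=0, L=2
Step 1: N_A=2, N_Y=1, N_Z=5, L=8
Step 2: N_A=9, N_Y=6, N_Z=17, L=32
Step 3: N_A=35, N_Y=23, N_Z=70, L=128
Step 4: N_A=140, N_Y=93, N_Z=279, L=512
Step 5: N_A=559, N_Y=372, N_Z=1117, L=2048
Step 6: N_A=2235, N_Y=1489, N_Z=4468, L=8192


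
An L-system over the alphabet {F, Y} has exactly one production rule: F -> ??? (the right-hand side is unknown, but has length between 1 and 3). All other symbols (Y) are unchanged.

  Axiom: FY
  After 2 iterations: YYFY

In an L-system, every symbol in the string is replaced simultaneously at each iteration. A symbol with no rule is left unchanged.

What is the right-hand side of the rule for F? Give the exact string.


Trying F -> YF:
  Step 0: FY
  Step 1: YFY
  Step 2: YYFY
Matches the given result.

Answer: YF


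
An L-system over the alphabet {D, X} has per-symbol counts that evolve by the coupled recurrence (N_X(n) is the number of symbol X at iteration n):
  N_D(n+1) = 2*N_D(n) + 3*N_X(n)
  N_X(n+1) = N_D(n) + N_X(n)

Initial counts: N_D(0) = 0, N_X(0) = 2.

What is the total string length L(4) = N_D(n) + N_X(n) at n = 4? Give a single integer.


Step 0: N_D=0, N_X=2, L=2
Step 1: N_D=6, N_X=2, L=8
Step 2: N_D=18, N_X=8, L=26
Step 3: N_D=60, N_X=26, L=86
Step 4: N_D=198, N_X=86, L=284

Answer: 284


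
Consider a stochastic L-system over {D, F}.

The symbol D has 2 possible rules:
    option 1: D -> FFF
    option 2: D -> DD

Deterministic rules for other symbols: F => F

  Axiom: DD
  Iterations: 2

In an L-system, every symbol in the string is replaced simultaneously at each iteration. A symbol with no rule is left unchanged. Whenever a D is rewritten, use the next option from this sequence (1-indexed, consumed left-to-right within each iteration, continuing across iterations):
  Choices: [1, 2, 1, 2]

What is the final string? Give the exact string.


Step 0: DD
Step 1: FFFDD  (used choices [1, 2])
Step 2: FFFFFFDD  (used choices [1, 2])

Answer: FFFFFFDD


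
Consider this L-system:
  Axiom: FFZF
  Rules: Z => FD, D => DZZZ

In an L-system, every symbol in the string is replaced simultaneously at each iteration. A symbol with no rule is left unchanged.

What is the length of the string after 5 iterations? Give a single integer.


Step 0: length = 4
Step 1: length = 5
Step 2: length = 8
Step 3: length = 14
Step 4: length = 29
Step 5: length = 62

Answer: 62


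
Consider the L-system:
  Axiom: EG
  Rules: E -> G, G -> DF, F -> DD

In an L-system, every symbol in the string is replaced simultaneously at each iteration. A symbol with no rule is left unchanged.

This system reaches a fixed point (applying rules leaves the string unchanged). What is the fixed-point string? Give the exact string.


Step 0: EG
Step 1: GDF
Step 2: DFDDD
Step 3: DDDDDD
Step 4: DDDDDD  (unchanged — fixed point at step 3)

Answer: DDDDDD


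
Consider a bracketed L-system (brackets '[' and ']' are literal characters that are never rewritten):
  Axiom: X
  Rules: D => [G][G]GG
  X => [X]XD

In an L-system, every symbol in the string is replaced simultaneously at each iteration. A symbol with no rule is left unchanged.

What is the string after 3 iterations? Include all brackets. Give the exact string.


Step 0: X
Step 1: [X]XD
Step 2: [[X]XD][X]XD[G][G]GG
Step 3: [[[X]XD][X]XD[G][G]GG][[X]XD][X]XD[G][G]GG[G][G]GG

Answer: [[[X]XD][X]XD[G][G]GG][[X]XD][X]XD[G][G]GG[G][G]GG


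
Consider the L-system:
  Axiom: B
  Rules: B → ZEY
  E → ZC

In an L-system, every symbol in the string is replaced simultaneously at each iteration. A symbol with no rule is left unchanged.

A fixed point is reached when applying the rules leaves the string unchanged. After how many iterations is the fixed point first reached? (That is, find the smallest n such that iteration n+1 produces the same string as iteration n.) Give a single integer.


Step 0: B
Step 1: ZEY
Step 2: ZZCY
Step 3: ZZCY  (unchanged — fixed point at step 2)

Answer: 2


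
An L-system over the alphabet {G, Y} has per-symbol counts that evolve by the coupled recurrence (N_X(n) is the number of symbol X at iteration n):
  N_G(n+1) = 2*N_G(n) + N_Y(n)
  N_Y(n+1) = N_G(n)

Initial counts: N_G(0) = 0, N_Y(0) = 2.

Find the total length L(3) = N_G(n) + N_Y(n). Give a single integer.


Answer: 14

Derivation:
Step 0: N_G=0, N_Y=2, L=2
Step 1: N_G=2, N_Y=0, L=2
Step 2: N_G=4, N_Y=2, L=6
Step 3: N_G=10, N_Y=4, L=14


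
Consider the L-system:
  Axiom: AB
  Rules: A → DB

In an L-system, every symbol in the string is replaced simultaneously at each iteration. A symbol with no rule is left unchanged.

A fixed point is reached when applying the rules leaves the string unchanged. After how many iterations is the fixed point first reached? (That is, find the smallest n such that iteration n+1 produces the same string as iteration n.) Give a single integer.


Step 0: AB
Step 1: DBB
Step 2: DBB  (unchanged — fixed point at step 1)

Answer: 1


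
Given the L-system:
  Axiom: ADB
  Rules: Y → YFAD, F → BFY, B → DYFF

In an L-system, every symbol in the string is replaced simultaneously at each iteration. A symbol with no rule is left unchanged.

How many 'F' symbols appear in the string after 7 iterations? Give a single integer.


Answer: 442

Derivation:
Final string: ADDYFADBFYADDYFFBFYYFADADDYFADBFYBFYDYFFBFYYFADYFADBFYADADDYFADBFYADDYFFBFYYFADDYFFBFYYFADDYFADBFYBFYDYFFBFYYFADYFADBFYADYFADBFYADDYFFBFYYFADADADDYFADBFYADDYFFBFYYFADADDYFADBFYBFYDYFFBFYYFADYFADBFYADDYFADBFYBFYDYFFBFYYFADYFADBFYADDYFADBFYADDYFFBFYYFADDYFFBFYYFADDYFADBFYBFYDYFFBFYYFADYFADBFYADYFADBFYADDYFFBFYYFADADYFADBFYADDYFFBFYYFADADDYFADBFYBFYDYFFBFYYFADYFADBFYADADADDYFADBFYADDYFFBFYYFADADDYFADBFYBFYDYFFBFYYFADYFADBFYADADDYFADBFYADDYFFBFYYFADDYFFBFYYFADDYFADBFYBFYDYFFBFYYFADYFADBFYADYFADBFYADDYFFBFYYFADADDYFADBFYADDYFFBFYYFADDYFFBFYYFADDYFADBFYBFYDYFFBFYYFADYFADBFYADYFADBFYADDYFFBFYYFADADDYFADBFYADDYFFBFYYFADADDYFADBFYBFYDYFFBFYYFADYFADBFYADDYFADBFYBFYDYFFBFYYFADYFADBFYADDYFADBFYADDYFFBFYYFADDYFFBFYYFADDYFADBFYBFYDYFFBFYYFADYFADBFYADYFADBFYADDYFFBFYYFADADYFADBFYADDYFFBFYYFADADDYFADBFYBFYDYFFBFYYFADYFADBFYADADYFADBFYADDYFFBFYYFADADDYFADBFYBFYDYFFBFYYFADYFADBFYADADDYFADBFYADDYFFBFYYFADDYFFBFYYFADDYFADBFYBFYDYFFBFYYFADYFADBFYADYFADBFYADDYFFBFYYFADADADDYFADBFYADDYFFBFYYFADADDYFADBFYBFYDYFFBFYYFADYFADBFYADADDYFADBFYADDYFFBFYYFADDYFFBFYYFADDYFADBFYBFYDYFFBFYYFADYFADBFYADYFADBFYADDYFFBFYYFADADDYFADBFYADDYFFBFYYFADDYFFBFYYFADDYFADBFYBFYDYFFBFYYFADYFADBFYADYFADBFYADDYFFBFYYFADADDYFADBFYADDYFFBFYYFADADDYFADBFYBFYDYFFBFYYFADYFADBFYADDYFADBFYBFYDYFFBFYYFADYFADBFYADDYFADBFYADDYFFBFYYFADDYFFBFYYFADDYFADBFYBFYDYFFBFYYFADYFADBFYADYFADBFYADDYFFBFYYFADADYFADBFYADDYFFBFYYFADADDYFADBFYBFYDYFFBFYYFADYFADBFYADADYFADBFYADDYFFBFYYFADADDYFADBFYBFYDYFFBFYYFADYFADBFYADADDYFADBFYADDYFFBFYYFADDYFFBFYYFADDYFADBFYBFYDYFFBFYYFADYFADBFYADYFADBFYADDYFFBFYYFADADAD
Count of 'F': 442


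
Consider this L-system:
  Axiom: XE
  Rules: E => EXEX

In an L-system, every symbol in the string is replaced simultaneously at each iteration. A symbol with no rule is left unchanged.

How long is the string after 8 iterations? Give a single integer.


Answer: 767

Derivation:
Step 0: length = 2
Step 1: length = 5
Step 2: length = 11
Step 3: length = 23
Step 4: length = 47
Step 5: length = 95
Step 6: length = 191
Step 7: length = 383
Step 8: length = 767


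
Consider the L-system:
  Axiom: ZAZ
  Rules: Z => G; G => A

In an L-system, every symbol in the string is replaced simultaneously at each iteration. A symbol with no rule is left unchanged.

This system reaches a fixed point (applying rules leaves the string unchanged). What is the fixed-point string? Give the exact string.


Answer: AAA

Derivation:
Step 0: ZAZ
Step 1: GAG
Step 2: AAA
Step 3: AAA  (unchanged — fixed point at step 2)


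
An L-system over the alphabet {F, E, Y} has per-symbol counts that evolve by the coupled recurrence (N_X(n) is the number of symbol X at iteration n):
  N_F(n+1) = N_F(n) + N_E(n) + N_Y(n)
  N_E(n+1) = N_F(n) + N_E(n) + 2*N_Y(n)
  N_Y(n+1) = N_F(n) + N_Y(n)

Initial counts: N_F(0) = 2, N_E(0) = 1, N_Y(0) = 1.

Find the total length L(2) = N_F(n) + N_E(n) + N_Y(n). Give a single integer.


Answer: 34

Derivation:
Step 0: N_F=2, N_E=1, N_Y=1, L=4
Step 1: N_F=4, N_E=5, N_Y=3, L=12
Step 2: N_F=12, N_E=15, N_Y=7, L=34


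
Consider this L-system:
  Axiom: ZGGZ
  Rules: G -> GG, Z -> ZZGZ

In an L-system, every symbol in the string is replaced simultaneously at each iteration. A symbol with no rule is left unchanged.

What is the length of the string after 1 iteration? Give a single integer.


Step 0: length = 4
Step 1: length = 12

Answer: 12


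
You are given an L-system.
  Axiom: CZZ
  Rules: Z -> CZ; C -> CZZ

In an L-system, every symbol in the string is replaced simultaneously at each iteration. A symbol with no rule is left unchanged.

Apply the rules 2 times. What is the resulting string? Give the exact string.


Step 0: CZZ
Step 1: CZZCZCZ
Step 2: CZZCZCZCZZCZCZZCZ

Answer: CZZCZCZCZZCZCZZCZ


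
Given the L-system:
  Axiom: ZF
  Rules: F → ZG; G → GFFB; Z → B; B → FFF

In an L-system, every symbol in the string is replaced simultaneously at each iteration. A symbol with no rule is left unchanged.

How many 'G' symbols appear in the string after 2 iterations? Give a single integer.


Answer: 1

Derivation:
Step 0: ZF  (0 'G')
Step 1: BZG  (1 'G')
Step 2: FFFBGFFB  (1 'G')


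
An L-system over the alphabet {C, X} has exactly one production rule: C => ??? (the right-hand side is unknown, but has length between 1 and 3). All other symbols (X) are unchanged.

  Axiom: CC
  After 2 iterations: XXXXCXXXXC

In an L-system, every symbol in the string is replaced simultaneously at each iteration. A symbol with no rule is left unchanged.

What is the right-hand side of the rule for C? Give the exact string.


Trying C => XXC:
  Step 0: CC
  Step 1: XXCXXC
  Step 2: XXXXCXXXXC
Matches the given result.

Answer: XXC


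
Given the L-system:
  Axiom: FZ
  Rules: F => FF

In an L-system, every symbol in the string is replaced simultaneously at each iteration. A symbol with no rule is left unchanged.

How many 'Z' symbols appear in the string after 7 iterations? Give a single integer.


Answer: 1

Derivation:
Step 0: FZ  (1 'Z')
Step 1: FFZ  (1 'Z')
Step 2: FFFFZ  (1 'Z')
Step 3: FFFFFFFFZ  (1 'Z')
Step 4: FFFFFFFFFFFFFFFFZ  (1 'Z')
Step 5: FFFFFFFFFFFFFFFFFFFFFFFFFFFFFFFFZ  (1 'Z')
Step 6: FFFFFFFFFFFFFFFFFFFFFFFFFFFFFFFFFFFFFFFFFFFFFFFFFFFFFFFFFFFFFFFFZ  (1 'Z')
Step 7: FFFFFFFFFFFFFFFFFFFFFFFFFFFFFFFFFFFFFFFFFFFFFFFFFFFFFFFFFFFFFFFFFFFFFFFFFFFFFFFFFFFFFFFFFFFFFFFFFFFFFFFFFFFFFFFFFFFFFFFFFFFFFFFFZ  (1 'Z')


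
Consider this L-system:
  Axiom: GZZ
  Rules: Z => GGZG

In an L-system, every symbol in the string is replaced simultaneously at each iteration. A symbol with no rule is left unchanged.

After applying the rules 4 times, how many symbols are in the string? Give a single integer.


Answer: 27

Derivation:
Step 0: length = 3
Step 1: length = 9
Step 2: length = 15
Step 3: length = 21
Step 4: length = 27


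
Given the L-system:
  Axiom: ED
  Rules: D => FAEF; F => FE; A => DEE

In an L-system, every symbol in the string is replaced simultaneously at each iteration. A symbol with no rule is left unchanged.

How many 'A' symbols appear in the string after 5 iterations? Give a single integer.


Step 0: ED  (0 'A')
Step 1: EFAEF  (1 'A')
Step 2: EFEDEEEFE  (0 'A')
Step 3: EFEEFAEFEEEFEE  (1 'A')
Step 4: EFEEEFEDEEEFEEEEFEEE  (0 'A')
Step 5: EFEEEEFEEFAEFEEEFEEEEEFEEEE  (1 'A')

Answer: 1


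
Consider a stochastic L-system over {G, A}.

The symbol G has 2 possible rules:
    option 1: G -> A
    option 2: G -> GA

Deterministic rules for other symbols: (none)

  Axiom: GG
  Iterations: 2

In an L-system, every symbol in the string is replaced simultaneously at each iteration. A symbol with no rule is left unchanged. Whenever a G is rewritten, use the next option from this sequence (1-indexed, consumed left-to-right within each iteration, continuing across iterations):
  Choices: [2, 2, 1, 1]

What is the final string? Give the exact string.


Step 0: GG
Step 1: GAGA  (used choices [2, 2])
Step 2: AAAA  (used choices [1, 1])

Answer: AAAA


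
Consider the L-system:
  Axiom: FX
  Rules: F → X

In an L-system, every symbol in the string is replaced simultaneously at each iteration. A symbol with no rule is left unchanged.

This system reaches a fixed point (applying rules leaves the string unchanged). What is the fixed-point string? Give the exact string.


Step 0: FX
Step 1: XX
Step 2: XX  (unchanged — fixed point at step 1)

Answer: XX


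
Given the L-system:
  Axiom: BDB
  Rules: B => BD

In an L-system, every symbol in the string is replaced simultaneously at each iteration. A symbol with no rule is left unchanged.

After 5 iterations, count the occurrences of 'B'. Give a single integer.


Step 0: BDB  (2 'B')
Step 1: BDDBD  (2 'B')
Step 2: BDDDBDD  (2 'B')
Step 3: BDDDDBDDD  (2 'B')
Step 4: BDDDDDBDDDD  (2 'B')
Step 5: BDDDDDDBDDDDD  (2 'B')

Answer: 2


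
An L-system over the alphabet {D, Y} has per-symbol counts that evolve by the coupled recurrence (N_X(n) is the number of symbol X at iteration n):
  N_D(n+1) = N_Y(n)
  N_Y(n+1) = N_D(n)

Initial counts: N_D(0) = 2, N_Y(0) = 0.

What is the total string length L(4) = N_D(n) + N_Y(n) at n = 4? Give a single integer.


Answer: 2

Derivation:
Step 0: N_D=2, N_Y=0, L=2
Step 1: N_D=0, N_Y=2, L=2
Step 2: N_D=2, N_Y=0, L=2
Step 3: N_D=0, N_Y=2, L=2
Step 4: N_D=2, N_Y=0, L=2


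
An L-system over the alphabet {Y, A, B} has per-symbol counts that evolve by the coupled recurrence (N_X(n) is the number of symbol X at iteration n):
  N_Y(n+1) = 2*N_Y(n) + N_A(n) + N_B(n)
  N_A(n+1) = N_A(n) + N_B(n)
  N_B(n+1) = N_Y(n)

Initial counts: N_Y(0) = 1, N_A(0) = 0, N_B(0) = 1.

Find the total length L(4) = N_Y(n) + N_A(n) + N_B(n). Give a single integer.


Answer: 89

Derivation:
Step 0: N_Y=1, N_A=0, N_B=1, L=2
Step 1: N_Y=3, N_A=1, N_B=1, L=5
Step 2: N_Y=8, N_A=2, N_B=3, L=13
Step 3: N_Y=21, N_A=5, N_B=8, L=34
Step 4: N_Y=55, N_A=13, N_B=21, L=89


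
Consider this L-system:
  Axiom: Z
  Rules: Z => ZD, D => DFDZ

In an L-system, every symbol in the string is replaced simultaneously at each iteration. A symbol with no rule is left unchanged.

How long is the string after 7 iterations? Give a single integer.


Step 0: length = 1
Step 1: length = 2
Step 2: length = 6
Step 3: length = 17
Step 4: length = 46
Step 5: length = 122
Step 6: length = 321
Step 7: length = 842

Answer: 842


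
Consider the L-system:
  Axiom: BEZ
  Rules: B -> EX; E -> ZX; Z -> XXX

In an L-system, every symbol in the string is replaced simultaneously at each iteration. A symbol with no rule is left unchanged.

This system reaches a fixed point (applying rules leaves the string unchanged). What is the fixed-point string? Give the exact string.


Answer: XXXXXXXXXXXX

Derivation:
Step 0: BEZ
Step 1: EXZXXXX
Step 2: ZXXXXXXXXX
Step 3: XXXXXXXXXXXX
Step 4: XXXXXXXXXXXX  (unchanged — fixed point at step 3)


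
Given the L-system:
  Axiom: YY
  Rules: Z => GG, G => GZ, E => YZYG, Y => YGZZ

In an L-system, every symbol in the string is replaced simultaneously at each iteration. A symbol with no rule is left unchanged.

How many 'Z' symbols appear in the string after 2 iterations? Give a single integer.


Answer: 6

Derivation:
Step 0: YY  (0 'Z')
Step 1: YGZZYGZZ  (4 'Z')
Step 2: YGZZGZGGGGYGZZGZGGGG  (6 'Z')


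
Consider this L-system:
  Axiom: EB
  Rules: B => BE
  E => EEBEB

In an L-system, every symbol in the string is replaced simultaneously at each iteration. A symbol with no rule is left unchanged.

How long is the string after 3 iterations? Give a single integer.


Answer: 97

Derivation:
Step 0: length = 2
Step 1: length = 7
Step 2: length = 26
Step 3: length = 97


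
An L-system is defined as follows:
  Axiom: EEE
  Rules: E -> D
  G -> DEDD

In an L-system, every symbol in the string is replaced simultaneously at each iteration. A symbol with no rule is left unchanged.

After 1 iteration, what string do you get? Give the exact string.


Step 0: EEE
Step 1: DDD

Answer: DDD


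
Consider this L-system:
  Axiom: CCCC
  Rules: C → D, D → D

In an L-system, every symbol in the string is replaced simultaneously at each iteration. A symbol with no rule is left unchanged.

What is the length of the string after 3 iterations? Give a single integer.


Answer: 4

Derivation:
Step 0: length = 4
Step 1: length = 4
Step 2: length = 4
Step 3: length = 4


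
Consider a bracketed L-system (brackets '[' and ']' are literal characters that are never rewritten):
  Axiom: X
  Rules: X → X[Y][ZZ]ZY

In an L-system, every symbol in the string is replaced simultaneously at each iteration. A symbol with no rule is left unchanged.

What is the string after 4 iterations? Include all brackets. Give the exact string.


Step 0: X
Step 1: X[Y][ZZ]ZY
Step 2: X[Y][ZZ]ZY[Y][ZZ]ZY
Step 3: X[Y][ZZ]ZY[Y][ZZ]ZY[Y][ZZ]ZY
Step 4: X[Y][ZZ]ZY[Y][ZZ]ZY[Y][ZZ]ZY[Y][ZZ]ZY

Answer: X[Y][ZZ]ZY[Y][ZZ]ZY[Y][ZZ]ZY[Y][ZZ]ZY


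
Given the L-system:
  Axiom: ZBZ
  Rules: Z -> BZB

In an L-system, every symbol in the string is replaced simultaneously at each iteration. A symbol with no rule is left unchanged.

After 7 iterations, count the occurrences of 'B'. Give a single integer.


Answer: 29

Derivation:
Step 0: ZBZ  (1 'B')
Step 1: BZBBBZB  (5 'B')
Step 2: BBZBBBBBZBB  (9 'B')
Step 3: BBBZBBBBBBBZBBB  (13 'B')
Step 4: BBBBZBBBBBBBBBZBBBB  (17 'B')
Step 5: BBBBBZBBBBBBBBBBBZBBBBB  (21 'B')
Step 6: BBBBBBZBBBBBBBBBBBBBZBBBBBB  (25 'B')
Step 7: BBBBBBBZBBBBBBBBBBBBBBBZBBBBBBB  (29 'B')


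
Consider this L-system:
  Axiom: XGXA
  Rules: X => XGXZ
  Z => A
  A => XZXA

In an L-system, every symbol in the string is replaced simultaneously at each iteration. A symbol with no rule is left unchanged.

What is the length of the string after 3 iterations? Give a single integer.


Answer: 88

Derivation:
Step 0: length = 4
Step 1: length = 13
Step 2: length = 34
Step 3: length = 88


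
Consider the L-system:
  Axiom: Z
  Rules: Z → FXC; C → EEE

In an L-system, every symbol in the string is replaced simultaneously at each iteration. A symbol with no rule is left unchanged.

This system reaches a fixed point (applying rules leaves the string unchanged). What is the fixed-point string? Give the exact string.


Answer: FXEEE

Derivation:
Step 0: Z
Step 1: FXC
Step 2: FXEEE
Step 3: FXEEE  (unchanged — fixed point at step 2)


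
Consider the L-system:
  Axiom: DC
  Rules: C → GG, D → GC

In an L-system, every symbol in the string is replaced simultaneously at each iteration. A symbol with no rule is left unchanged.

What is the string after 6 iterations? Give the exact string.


Step 0: DC
Step 1: GCGG
Step 2: GGGGG
Step 3: GGGGG
Step 4: GGGGG
Step 5: GGGGG
Step 6: GGGGG

Answer: GGGGG


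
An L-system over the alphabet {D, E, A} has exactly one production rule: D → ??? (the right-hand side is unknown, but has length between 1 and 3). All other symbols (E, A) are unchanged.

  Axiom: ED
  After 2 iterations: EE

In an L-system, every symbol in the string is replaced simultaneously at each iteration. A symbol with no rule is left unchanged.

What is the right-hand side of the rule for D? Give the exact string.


Trying D → E:
  Step 0: ED
  Step 1: EE
  Step 2: EE
Matches the given result.

Answer: E


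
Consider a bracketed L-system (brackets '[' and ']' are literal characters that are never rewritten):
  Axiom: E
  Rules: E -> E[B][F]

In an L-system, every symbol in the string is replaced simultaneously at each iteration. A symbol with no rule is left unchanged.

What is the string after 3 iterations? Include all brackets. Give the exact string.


Answer: E[B][F][B][F][B][F]

Derivation:
Step 0: E
Step 1: E[B][F]
Step 2: E[B][F][B][F]
Step 3: E[B][F][B][F][B][F]


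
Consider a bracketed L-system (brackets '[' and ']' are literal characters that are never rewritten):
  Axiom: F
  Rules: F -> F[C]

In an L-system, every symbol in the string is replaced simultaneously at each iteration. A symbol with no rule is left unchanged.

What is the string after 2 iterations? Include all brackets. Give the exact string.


Answer: F[C][C]

Derivation:
Step 0: F
Step 1: F[C]
Step 2: F[C][C]


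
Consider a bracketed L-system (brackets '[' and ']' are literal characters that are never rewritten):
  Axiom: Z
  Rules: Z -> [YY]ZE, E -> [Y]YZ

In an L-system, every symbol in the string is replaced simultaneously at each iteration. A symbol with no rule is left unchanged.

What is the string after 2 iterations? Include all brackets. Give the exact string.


Step 0: Z
Step 1: [YY]ZE
Step 2: [YY][YY]ZE[Y]YZ

Answer: [YY][YY]ZE[Y]YZ


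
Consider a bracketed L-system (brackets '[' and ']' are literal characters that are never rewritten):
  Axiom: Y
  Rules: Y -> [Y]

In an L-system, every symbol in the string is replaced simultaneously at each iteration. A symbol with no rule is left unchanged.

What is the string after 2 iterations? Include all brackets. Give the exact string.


Answer: [[Y]]

Derivation:
Step 0: Y
Step 1: [Y]
Step 2: [[Y]]


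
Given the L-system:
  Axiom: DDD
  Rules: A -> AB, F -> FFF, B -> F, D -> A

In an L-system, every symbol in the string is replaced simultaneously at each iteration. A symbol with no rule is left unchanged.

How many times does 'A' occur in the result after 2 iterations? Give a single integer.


Answer: 3

Derivation:
Step 0: DDD  (0 'A')
Step 1: AAA  (3 'A')
Step 2: ABABAB  (3 'A')


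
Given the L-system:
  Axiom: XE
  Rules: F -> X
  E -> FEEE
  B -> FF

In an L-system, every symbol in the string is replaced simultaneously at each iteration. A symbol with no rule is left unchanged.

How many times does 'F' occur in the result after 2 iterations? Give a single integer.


Step 0: XE  (0 'F')
Step 1: XFEEE  (1 'F')
Step 2: XXFEEEFEEEFEEE  (3 'F')

Answer: 3


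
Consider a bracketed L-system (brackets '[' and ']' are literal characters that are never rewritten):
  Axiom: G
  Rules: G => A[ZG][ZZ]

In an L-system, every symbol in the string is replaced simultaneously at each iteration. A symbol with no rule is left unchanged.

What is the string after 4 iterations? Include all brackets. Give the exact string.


Answer: A[ZA[ZA[ZA[ZG][ZZ]][ZZ]][ZZ]][ZZ]

Derivation:
Step 0: G
Step 1: A[ZG][ZZ]
Step 2: A[ZA[ZG][ZZ]][ZZ]
Step 3: A[ZA[ZA[ZG][ZZ]][ZZ]][ZZ]
Step 4: A[ZA[ZA[ZA[ZG][ZZ]][ZZ]][ZZ]][ZZ]


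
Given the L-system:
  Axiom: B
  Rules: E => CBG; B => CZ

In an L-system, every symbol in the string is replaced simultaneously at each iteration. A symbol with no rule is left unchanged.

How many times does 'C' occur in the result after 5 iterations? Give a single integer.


Step 0: B  (0 'C')
Step 1: CZ  (1 'C')
Step 2: CZ  (1 'C')
Step 3: CZ  (1 'C')
Step 4: CZ  (1 'C')
Step 5: CZ  (1 'C')

Answer: 1


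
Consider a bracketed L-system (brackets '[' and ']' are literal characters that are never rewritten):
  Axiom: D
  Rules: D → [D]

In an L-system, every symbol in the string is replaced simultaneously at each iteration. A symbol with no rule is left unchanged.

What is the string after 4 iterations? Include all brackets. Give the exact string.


Step 0: D
Step 1: [D]
Step 2: [[D]]
Step 3: [[[D]]]
Step 4: [[[[D]]]]

Answer: [[[[D]]]]


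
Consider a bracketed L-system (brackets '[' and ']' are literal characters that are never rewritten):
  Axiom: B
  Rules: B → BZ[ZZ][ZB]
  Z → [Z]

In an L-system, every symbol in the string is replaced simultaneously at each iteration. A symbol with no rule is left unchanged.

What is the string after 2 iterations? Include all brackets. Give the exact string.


Step 0: B
Step 1: BZ[ZZ][ZB]
Step 2: BZ[ZZ][ZB][Z][[Z][Z]][[Z]BZ[ZZ][ZB]]

Answer: BZ[ZZ][ZB][Z][[Z][Z]][[Z]BZ[ZZ][ZB]]


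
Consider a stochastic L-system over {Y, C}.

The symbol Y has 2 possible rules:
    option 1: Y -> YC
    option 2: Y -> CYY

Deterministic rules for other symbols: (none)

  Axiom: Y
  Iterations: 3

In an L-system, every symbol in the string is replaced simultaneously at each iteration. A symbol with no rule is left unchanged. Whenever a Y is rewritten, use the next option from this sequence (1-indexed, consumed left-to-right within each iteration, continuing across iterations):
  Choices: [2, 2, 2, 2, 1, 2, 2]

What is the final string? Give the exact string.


Step 0: Y
Step 1: CYY  (used choices [2])
Step 2: CCYYCYY  (used choices [2, 2])
Step 3: CCCYYYCCCYYCYY  (used choices [2, 1, 2, 2])

Answer: CCCYYYCCCYYCYY


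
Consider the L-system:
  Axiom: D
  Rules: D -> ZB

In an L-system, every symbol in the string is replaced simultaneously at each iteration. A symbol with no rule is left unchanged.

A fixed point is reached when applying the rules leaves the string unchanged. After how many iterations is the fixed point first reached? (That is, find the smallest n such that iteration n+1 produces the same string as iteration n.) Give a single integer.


Answer: 1

Derivation:
Step 0: D
Step 1: ZB
Step 2: ZB  (unchanged — fixed point at step 1)


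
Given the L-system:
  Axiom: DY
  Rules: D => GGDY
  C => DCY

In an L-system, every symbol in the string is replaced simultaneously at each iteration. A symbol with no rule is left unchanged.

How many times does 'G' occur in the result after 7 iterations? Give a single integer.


Step 0: DY  (0 'G')
Step 1: GGDYY  (2 'G')
Step 2: GGGGDYYY  (4 'G')
Step 3: GGGGGGDYYYY  (6 'G')
Step 4: GGGGGGGGDYYYYY  (8 'G')
Step 5: GGGGGGGGGGDYYYYYY  (10 'G')
Step 6: GGGGGGGGGGGGDYYYYYYY  (12 'G')
Step 7: GGGGGGGGGGGGGGDYYYYYYYY  (14 'G')

Answer: 14


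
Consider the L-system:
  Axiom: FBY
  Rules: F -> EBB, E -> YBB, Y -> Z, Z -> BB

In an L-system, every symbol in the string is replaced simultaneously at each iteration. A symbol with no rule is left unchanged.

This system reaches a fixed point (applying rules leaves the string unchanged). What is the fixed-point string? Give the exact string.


Step 0: FBY
Step 1: EBBBZ
Step 2: YBBBBBBB
Step 3: ZBBBBBBB
Step 4: BBBBBBBBB
Step 5: BBBBBBBBB  (unchanged — fixed point at step 4)

Answer: BBBBBBBBB


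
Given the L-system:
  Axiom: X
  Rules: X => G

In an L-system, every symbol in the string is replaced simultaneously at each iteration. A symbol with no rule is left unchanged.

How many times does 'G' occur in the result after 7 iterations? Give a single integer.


Answer: 1

Derivation:
Step 0: X  (0 'G')
Step 1: G  (1 'G')
Step 2: G  (1 'G')
Step 3: G  (1 'G')
Step 4: G  (1 'G')
Step 5: G  (1 'G')
Step 6: G  (1 'G')
Step 7: G  (1 'G')


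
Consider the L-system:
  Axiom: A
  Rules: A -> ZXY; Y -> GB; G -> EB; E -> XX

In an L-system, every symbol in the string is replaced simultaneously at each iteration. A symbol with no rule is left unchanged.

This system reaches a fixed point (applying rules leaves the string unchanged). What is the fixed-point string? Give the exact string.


Answer: ZXXXBB

Derivation:
Step 0: A
Step 1: ZXY
Step 2: ZXGB
Step 3: ZXEBB
Step 4: ZXXXBB
Step 5: ZXXXBB  (unchanged — fixed point at step 4)


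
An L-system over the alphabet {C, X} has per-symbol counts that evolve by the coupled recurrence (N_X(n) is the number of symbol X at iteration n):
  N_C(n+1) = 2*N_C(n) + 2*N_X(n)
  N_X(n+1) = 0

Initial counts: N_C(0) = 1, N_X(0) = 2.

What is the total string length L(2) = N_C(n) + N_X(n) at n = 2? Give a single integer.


Answer: 12

Derivation:
Step 0: N_C=1, N_X=2, L=3
Step 1: N_C=6, N_X=0, L=6
Step 2: N_C=12, N_X=0, L=12


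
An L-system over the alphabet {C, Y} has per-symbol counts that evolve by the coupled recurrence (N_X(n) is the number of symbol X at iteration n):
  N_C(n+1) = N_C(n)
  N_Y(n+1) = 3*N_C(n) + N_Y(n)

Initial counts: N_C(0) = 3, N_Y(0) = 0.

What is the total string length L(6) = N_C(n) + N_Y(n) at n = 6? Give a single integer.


Step 0: N_C=3, N_Y=0, L=3
Step 1: N_C=3, N_Y=9, L=12
Step 2: N_C=3, N_Y=18, L=21
Step 3: N_C=3, N_Y=27, L=30
Step 4: N_C=3, N_Y=36, L=39
Step 5: N_C=3, N_Y=45, L=48
Step 6: N_C=3, N_Y=54, L=57

Answer: 57


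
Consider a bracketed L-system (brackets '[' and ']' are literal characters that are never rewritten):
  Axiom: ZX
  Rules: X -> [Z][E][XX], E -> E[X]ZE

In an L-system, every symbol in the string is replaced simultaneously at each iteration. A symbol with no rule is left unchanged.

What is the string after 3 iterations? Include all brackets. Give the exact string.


Answer: Z[Z][E[X]ZE[[Z][E][XX]]ZE[X]ZE][[Z][E[X]ZE][[Z][E][XX][Z][E][XX]][Z][E[X]ZE][[Z][E][XX][Z][E][XX]]]

Derivation:
Step 0: ZX
Step 1: Z[Z][E][XX]
Step 2: Z[Z][E[X]ZE][[Z][E][XX][Z][E][XX]]
Step 3: Z[Z][E[X]ZE[[Z][E][XX]]ZE[X]ZE][[Z][E[X]ZE][[Z][E][XX][Z][E][XX]][Z][E[X]ZE][[Z][E][XX][Z][E][XX]]]


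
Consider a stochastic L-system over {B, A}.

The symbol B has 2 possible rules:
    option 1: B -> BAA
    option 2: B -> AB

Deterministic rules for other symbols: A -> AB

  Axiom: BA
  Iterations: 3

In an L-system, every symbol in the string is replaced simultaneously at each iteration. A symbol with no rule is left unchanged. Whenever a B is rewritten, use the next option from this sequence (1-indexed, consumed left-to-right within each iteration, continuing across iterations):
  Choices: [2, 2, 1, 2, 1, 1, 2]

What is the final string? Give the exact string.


Step 0: BA
Step 1: ABAB  (used choices [2])
Step 2: ABABABBAA  (used choices [2, 1])
Step 3: ABABABBAAABBAAABABAB  (used choices [2, 1, 1, 2])

Answer: ABABABBAAABBAAABABAB


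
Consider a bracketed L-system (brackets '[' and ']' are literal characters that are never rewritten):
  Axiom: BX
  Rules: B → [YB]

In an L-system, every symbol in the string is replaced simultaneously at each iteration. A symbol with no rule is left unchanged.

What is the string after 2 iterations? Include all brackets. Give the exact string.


Answer: [Y[YB]]X

Derivation:
Step 0: BX
Step 1: [YB]X
Step 2: [Y[YB]]X


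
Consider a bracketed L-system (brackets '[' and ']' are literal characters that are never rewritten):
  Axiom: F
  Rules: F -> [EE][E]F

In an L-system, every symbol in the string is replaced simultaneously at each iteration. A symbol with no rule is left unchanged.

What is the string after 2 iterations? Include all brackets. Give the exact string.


Step 0: F
Step 1: [EE][E]F
Step 2: [EE][E][EE][E]F

Answer: [EE][E][EE][E]F


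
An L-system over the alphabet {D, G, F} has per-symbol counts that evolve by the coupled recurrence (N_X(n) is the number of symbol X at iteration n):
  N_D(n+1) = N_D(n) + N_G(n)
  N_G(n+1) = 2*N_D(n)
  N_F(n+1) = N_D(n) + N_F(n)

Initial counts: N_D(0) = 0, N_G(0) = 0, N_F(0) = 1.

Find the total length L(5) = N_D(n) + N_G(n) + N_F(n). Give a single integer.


Step 0: N_D=0, N_G=0, N_F=1, L=1
Step 1: N_D=0, N_G=0, N_F=1, L=1
Step 2: N_D=0, N_G=0, N_F=1, L=1
Step 3: N_D=0, N_G=0, N_F=1, L=1
Step 4: N_D=0, N_G=0, N_F=1, L=1
Step 5: N_D=0, N_G=0, N_F=1, L=1

Answer: 1


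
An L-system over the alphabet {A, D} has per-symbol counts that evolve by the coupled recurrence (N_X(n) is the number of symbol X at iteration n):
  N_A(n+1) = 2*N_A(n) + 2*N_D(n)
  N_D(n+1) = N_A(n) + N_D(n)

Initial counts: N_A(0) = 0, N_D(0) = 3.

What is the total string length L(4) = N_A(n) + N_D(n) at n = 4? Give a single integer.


Answer: 243

Derivation:
Step 0: N_A=0, N_D=3, L=3
Step 1: N_A=6, N_D=3, L=9
Step 2: N_A=18, N_D=9, L=27
Step 3: N_A=54, N_D=27, L=81
Step 4: N_A=162, N_D=81, L=243


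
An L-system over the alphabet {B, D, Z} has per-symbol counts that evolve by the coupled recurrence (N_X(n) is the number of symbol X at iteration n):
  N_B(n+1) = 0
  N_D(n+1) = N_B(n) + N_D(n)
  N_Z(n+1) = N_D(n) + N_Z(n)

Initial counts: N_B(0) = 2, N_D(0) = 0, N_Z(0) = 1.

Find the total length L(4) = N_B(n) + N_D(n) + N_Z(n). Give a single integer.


Answer: 9

Derivation:
Step 0: N_B=2, N_D=0, N_Z=1, L=3
Step 1: N_B=0, N_D=2, N_Z=1, L=3
Step 2: N_B=0, N_D=2, N_Z=3, L=5
Step 3: N_B=0, N_D=2, N_Z=5, L=7
Step 4: N_B=0, N_D=2, N_Z=7, L=9


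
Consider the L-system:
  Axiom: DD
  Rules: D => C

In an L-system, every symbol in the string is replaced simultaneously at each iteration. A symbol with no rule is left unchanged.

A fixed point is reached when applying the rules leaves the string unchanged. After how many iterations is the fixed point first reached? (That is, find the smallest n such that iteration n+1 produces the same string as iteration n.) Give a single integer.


Step 0: DD
Step 1: CC
Step 2: CC  (unchanged — fixed point at step 1)

Answer: 1


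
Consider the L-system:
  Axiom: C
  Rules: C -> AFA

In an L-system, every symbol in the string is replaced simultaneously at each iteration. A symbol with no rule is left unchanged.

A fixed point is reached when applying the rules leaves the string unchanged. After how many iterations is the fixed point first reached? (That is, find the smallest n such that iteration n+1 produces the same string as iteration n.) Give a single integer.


Step 0: C
Step 1: AFA
Step 2: AFA  (unchanged — fixed point at step 1)

Answer: 1


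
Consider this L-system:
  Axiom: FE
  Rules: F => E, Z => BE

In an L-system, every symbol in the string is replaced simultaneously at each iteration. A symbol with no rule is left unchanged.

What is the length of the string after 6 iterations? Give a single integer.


Answer: 2

Derivation:
Step 0: length = 2
Step 1: length = 2
Step 2: length = 2
Step 3: length = 2
Step 4: length = 2
Step 5: length = 2
Step 6: length = 2


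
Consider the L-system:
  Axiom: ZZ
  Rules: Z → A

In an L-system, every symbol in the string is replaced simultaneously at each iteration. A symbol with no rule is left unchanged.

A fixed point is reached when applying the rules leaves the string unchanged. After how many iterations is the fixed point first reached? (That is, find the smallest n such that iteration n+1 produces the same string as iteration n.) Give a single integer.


Answer: 1

Derivation:
Step 0: ZZ
Step 1: AA
Step 2: AA  (unchanged — fixed point at step 1)


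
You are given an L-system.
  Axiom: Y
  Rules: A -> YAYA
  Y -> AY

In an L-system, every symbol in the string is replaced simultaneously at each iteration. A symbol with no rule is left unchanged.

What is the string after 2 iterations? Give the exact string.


Step 0: Y
Step 1: AY
Step 2: YAYAAY

Answer: YAYAAY


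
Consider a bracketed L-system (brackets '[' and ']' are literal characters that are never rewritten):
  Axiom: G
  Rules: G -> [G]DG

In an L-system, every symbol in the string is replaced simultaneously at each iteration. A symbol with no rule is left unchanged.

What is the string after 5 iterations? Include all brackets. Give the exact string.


Step 0: G
Step 1: [G]DG
Step 2: [[G]DG]D[G]DG
Step 3: [[[G]DG]D[G]DG]D[[G]DG]D[G]DG
Step 4: [[[[G]DG]D[G]DG]D[[G]DG]D[G]DG]D[[[G]DG]D[G]DG]D[[G]DG]D[G]DG
Step 5: [[[[[G]DG]D[G]DG]D[[G]DG]D[G]DG]D[[[G]DG]D[G]DG]D[[G]DG]D[G]DG]D[[[[G]DG]D[G]DG]D[[G]DG]D[G]DG]D[[[G]DG]D[G]DG]D[[G]DG]D[G]DG

Answer: [[[[[G]DG]D[G]DG]D[[G]DG]D[G]DG]D[[[G]DG]D[G]DG]D[[G]DG]D[G]DG]D[[[[G]DG]D[G]DG]D[[G]DG]D[G]DG]D[[[G]DG]D[G]DG]D[[G]DG]D[G]DG


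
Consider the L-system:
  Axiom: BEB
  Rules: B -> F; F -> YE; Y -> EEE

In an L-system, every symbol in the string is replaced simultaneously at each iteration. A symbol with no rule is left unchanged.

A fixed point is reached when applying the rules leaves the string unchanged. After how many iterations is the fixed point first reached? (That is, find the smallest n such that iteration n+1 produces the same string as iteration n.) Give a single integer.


Step 0: BEB
Step 1: FEF
Step 2: YEEYE
Step 3: EEEEEEEEE
Step 4: EEEEEEEEE  (unchanged — fixed point at step 3)

Answer: 3


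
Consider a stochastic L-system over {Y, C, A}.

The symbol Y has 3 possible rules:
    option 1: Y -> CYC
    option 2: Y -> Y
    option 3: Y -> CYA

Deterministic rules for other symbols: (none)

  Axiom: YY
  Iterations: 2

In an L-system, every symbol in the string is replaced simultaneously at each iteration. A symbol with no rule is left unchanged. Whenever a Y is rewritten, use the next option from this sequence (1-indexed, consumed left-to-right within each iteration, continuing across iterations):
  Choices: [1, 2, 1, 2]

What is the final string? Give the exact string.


Step 0: YY
Step 1: CYCY  (used choices [1, 2])
Step 2: CCYCCY  (used choices [1, 2])

Answer: CCYCCY
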